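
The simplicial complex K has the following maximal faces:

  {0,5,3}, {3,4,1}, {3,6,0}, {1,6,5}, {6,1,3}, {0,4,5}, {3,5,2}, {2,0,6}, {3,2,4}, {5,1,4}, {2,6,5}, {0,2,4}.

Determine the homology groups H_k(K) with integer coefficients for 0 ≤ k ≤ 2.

Fix the vertex order 0 < 1 < 2 < 3 < 4 < 5 < 6 and write every simplex with vertices in increasing order. Then dim K = 2 and the simplices of K are:

  0-simplices (7): [0], [1], [2], [3], [4], [5], [6]
  1-simplices (18): [0,2], [0,3], [0,4], [0,5], [0,6], [1,3], [1,4], [1,5], [1,6], [2,3], [2,4], [2,5], [2,6], [3,4], [3,5], [3,6], [4,5], [5,6]
  2-simplices (12): [0,2,4], [0,2,6], [0,3,5], [0,3,6], [0,4,5], [1,3,4], [1,3,6], [1,4,5], [1,5,6], [2,3,4], [2,3,5], [2,5,6]

so the chain groups are C_0 ≅ Z^7, C_1 ≅ Z^18, C_2 ≅ Z^12.

The boundary map ∂_1: C_1 → C_0 sends each edge [p,q] (with p < q) to q − p. For instance
  ∂[5,6] = [6] − [5].
The 7×18 boundary matrix has rank 6 and Smith normal form diag(1,1,1,1,1,1).

Boundary ∂_2: C_2 → C_1 acts by ∂[p,q,r] = [q,r] − [p,r] + [p,q]. For instance
  ∂[1,3,4] = [3,4] − [1,4] + [1,3],
  ∂[1,5,6] = [5,6] − [1,6] + [1,5].
This gives a 18×12 integer matrix of rank 12; reducing to Smith normal form yields diagonal entries (1,1,1,1,1,1,1,1,1,1,1,2).

Now H_k = ker ∂_k / im ∂_{k+1}, so:

  H_0: rank C_0 − rank ∂_1 = 7 − 6 = 1, and the invariant factors of ∂_1 are all 1, so H_0 ≅ Z.
  H_1: rank ker ∂_1 − rank ∂_2 = (18 − 6) − 12 = 0, and ∂_2 has invariant factor 2 > 1, so H_1 ≅ Z/2Z.
  H_2: rank ker ∂_2 − rank ∂_3 = (12 − 12) − 0 = 0, and there is no ∂_3, so H_2 ≅ 0.

H_0 = Z,  H_1 = Z/2Z,  H_2 = 0.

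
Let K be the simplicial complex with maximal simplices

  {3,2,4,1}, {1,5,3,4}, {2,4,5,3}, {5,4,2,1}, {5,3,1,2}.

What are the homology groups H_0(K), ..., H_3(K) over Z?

We work with the vertex ordering 1 < 2 < 3 < 4 < 5. The simplices of K, each written with vertices in increasing order, are:

  0-simplices (5): [1], [2], [3], [4], [5]
  1-simplices (10): [1,2], [1,3], [1,4], [1,5], [2,3], [2,4], [2,5], [3,4], [3,5], [4,5]
  2-simplices (10): [1,2,3], [1,2,4], [1,2,5], [1,3,4], [1,3,5], [1,4,5], [2,3,4], [2,3,5], [2,4,5], [3,4,5]
  3-simplices (5): [1,2,3,4], [1,2,3,5], [1,2,4,5], [1,3,4,5], [2,3,4,5]

Hence C_0 ≅ Z^5, C_1 ≅ Z^10, C_2 ≅ Z^10, C_3 ≅ Z^5.

∂_1: C_1 → C_0 sends each edge [p,q] (with p < q) to q − p. For instance
  ∂[4,5] = [5] − [4].
The 5×10 boundary matrix has rank 4 and Smith normal form diag(1,1,1,1).

∂_2: C_2 → C_1 sends each 2-simplex [p,q,r] to [q,r] − [p,r] + [p,q]. For instance
  ∂[2,3,4] = [3,4] − [2,4] + [2,3],
  ∂[1,2,3] = [2,3] − [1,3] + [1,2].
This gives a 10×10 integer matrix of rank 6; reducing to Smith normal form yields diagonal entries (1,1,1,1,1,1).

∂_3: C_3 → C_2 sends each 3-simplex σ to the alternating sum Σ_i (−1)^i (σ with its i-th vertex removed). For instance
  ∂[1,2,4,5] = [2,4,5] − [1,4,5] + [1,2,5] − [1,2,4],
  ∂[1,2,3,5] = [2,3,5] − [1,3,5] + [1,2,5] − [1,2,3].
The resulting 10×5 matrix has rank 4, and its Smith normal form has invariant factors (1,1,1,1).

Now H_k = ker ∂_k / im ∂_{k+1}, so:

  H_0: rank C_0 − rank ∂_1 = 5 − 4 = 1, and the invariant factors of ∂_1 are all 1, so H_0 ≅ Z.
  H_1: rank ker ∂_1 − rank ∂_2 = (10 − 4) − 6 = 0, and the invariant factors of ∂_2 are all 1, so H_1 ≅ 0.
  H_2: rank ker ∂_2 − rank ∂_3 = (10 − 6) − 4 = 0, and the invariant factors of ∂_3 are all 1, so H_2 ≅ 0.
  H_3: rank ker ∂_3 − rank ∂_4 = (5 − 4) − 0 = 1, and there is no ∂_4, so H_3 ≅ Z.

As a check, the Euler characteristic is 5 − 10 + 10 − 5 = 0, which agrees with 1 − 0 + 0 − 1 = 0.

H_0 = Z,  H_1 = 0,  H_2 = 0,  H_3 = Z.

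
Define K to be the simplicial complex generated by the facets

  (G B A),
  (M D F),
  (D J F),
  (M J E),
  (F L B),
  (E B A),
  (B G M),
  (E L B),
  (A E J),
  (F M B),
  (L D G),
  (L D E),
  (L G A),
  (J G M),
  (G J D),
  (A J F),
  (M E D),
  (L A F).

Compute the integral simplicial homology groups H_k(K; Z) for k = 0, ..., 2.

K has 9 vertices, 27 edges, 18 triangles.
rank ∂_0 = 0, rank ∂_1 = 8 ⇒ b_0 = 9 − 0 − 8 = 1; all invariant factors of ∂_1 are 1 so no torsion. So H_0 ≅ Z.
rank ∂_1 = 8, rank ∂_2 = 18 ⇒ b_1 = 27 − 8 − 18 = 1; ∂_2 has invariant factor(s) [2] giving torsion. So H_1 ≅ Z ⊕ Z/2.
rank ∂_2 = 18, rank ∂_3 = 0 ⇒ b_2 = 18 − 18 − 0 = 0. So H_2 ≅ 0.

H_0 ≅ Z,  H_1 ≅ Z ⊕ Z/2,  H_2 = 0.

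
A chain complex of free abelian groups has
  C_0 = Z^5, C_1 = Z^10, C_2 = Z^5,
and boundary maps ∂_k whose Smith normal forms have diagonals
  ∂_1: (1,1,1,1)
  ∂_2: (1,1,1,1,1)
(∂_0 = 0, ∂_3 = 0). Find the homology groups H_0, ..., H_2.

H_0: b_0 = 5 − 0 − 4 = 1; torsion from ∂_1 factors > 1: none. So H_0 = Z.
H_1: b_1 = 10 − 4 − 5 = 1; torsion from ∂_2 factors > 1: none. So H_1 = Z.
H_2: b_2 = 5 − 5 − 0 = 0; torsion from ∂_3 factors > 1: none. So H_2 = 0.

H_0 = Z,  H_1 = Z,  H_2 = 0.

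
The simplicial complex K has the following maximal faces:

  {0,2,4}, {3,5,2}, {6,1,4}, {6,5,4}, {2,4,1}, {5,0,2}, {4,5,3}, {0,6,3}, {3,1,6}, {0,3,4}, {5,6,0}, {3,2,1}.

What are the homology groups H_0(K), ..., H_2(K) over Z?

H_0 = Z,  H_1 = Z/2Z,  H_2 = 0.

Order the vertices as 0 < 1 < 2 < 3 < 4 < 5 < 6. Listing each simplex with vertices in this order, K has dimension 2 with simplices:

  0-simplices (7): [0], [1], [2], [3], [4], [5], [6]
  1-simplices (18): [0,2], [0,3], [0,4], [0,5], [0,6], [1,2], [1,3], [1,4], [1,6], [2,3], [2,4], [2,5], [3,4], [3,5], [3,6], [4,5], [4,6], [5,6]
  2-simplices (12): [0,2,4], [0,2,5], [0,3,4], [0,3,6], [0,5,6], [1,2,3], [1,2,4], [1,3,6], [1,4,6], [2,3,5], [3,4,5], [4,5,6]

Hence C_0 ≅ Z^7, C_1 ≅ Z^18, C_2 ≅ Z^12.

∂_1: C_1 → C_0 maps an edge to its endpoints' difference, ∂[p,q] = q − p. For instance
  ∂[1,4] = [4] − [1].
The resulting 7×18 matrix has rank 6, and its Smith normal form has invariant factors (1,1,1,1,1,1).

Boundary ∂_2: C_2 → C_1 acts by ∂[p,q,r] = [q,r] − [p,r] + [p,q]. For instance
  ∂[0,2,4] = [2,4] − [0,4] + [0,2],
  ∂[1,2,3] = [2,3] − [1,3] + [1,2].
The resulting 18×12 matrix has rank 12, and its Smith normal form has invariant factors (1,1,1,1,1,1,1,1,1,1,1,2).

Computing H_k = (kernel of ∂_k) / (image of ∂_{k+1}):

  H_0: rank C_0 − rank ∂_1 = 7 − 6 = 1, and the invariant factors of ∂_1 are all 1, so H_0 = Z.
  H_1: rank ker ∂_1 − rank ∂_2 = (18 − 6) − 12 = 0, and ∂_2 has invariant factor 2 > 1, so H_1 = Z/2Z.
  H_2: rank ker ∂_2 − rank ∂_3 = (12 − 12) − 0 = 0, and there is no ∂_3, so H_2 = 0.

As a check, the Euler characteristic is 7 − 18 + 12 = 1, which agrees with 1 − 0 + 0 = 1.
(K is a triangulation of the real projective plane RP^2.)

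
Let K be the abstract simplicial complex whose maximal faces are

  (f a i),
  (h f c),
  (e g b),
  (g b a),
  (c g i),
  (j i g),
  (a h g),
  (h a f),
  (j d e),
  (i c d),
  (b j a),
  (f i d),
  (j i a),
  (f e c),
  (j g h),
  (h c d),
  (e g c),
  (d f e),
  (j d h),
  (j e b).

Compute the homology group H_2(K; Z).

H_2 ≅ 0.

We work with the vertex ordering a < b < c < d < e < f < g < h < i < j. The simplices of K, each written with vertices in increasing order, are:

  0-simplices (10): a, b, c, d, e, f, g, h, i, j
  1-simplices (30): ab, af, ag, ah, ai, aj, be, bg, bj, cd, ce, cf, cg, ch, ci, de, df, dh, di, dj, ef, eg, ej, fh, fi, gh, gi, gj, hj, ij
  2-simplices (20): abg, abj, afh, afi, agh, aij, beg, bej, cdh, cdi, cef, ceg, cfh, cgi, def, dej, dfi, dhj, ghj, gij

so the chain groups are C_0 ≅ Z^10, C_1 ≅ Z^30, C_2 ≅ Z^20.

Boundary ∂_1: C_1 → C_0 maps an edge to its endpoints' difference, ∂[p,q] = q − p. For instance
  ∂bj = j − b.
As a 10×30 matrix over Z this has rank 9, with invariant factors (1,1,1,1,1,1,1,1,1).

Boundary ∂_2: C_2 → C_1 maps a triangle to the signed sum of its edges. For instance
  ∂abg = bg − ag + ab,
  ∂cdh = dh − ch + cd.
The resulting 30×20 matrix has rank 20, and its Smith normal form has invariant factors (1,1,1,1,1,1,1,1,1,1,1,1,1,1,1,1,1,1,1,2).

From H_k ≅ ker(∂_k) / im(∂_{k+1}) we obtain:

  H_2: rank ker ∂_2 − rank ∂_3 = (20 − 20) − 0 = 0, and there is no ∂_3, so H_2 ≅ 0.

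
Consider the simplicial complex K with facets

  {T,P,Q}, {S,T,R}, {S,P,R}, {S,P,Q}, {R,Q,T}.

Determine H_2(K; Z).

Order the vertices as P < Q < R < S < T. Listing each simplex with vertices in this order, K has dimension 2 with simplices:

  0-simplices (5): P, Q, R, S, T
  1-simplices (10): PQ, PR, PS, PT, QR, QS, QT, RS, RT, ST
  2-simplices (5): PQS, PQT, PRS, QRT, RST

giving chain groups C_0 ≅ Z^5, C_1 ≅ Z^10, C_2 ≅ Z^5.

The boundary map ∂_1: C_1 → C_0 sends each edge [p,q] (with p < q) to q − p. For instance
  ∂ST = T − S.
This gives a 5×10 integer matrix of rank 4; reducing to Smith normal form yields diagonal entries (1,1,1,1).

∂_2: C_2 → C_1 maps a triangle to the signed sum of its edges. For instance
  ∂PQT = QT − PT + PQ,
  ∂RST = ST − RT + RS.
The 10×5 boundary matrix has rank 5 and Smith normal form diag(1,1,1,1,1).

From H_k ≅ ker(∂_k) / im(∂_{k+1}) we obtain:

  H_2: rank ker ∂_2 − rank ∂_3 = (5 − 5) − 0 = 0, and there is no ∂_3, so H_2 = 0.

H_2 ≅ 0.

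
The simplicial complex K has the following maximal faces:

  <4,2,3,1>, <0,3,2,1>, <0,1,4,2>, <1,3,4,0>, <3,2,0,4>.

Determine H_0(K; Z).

We work with the vertex ordering 0 < 1 < 2 < 3 < 4. The simplices of K, each written with vertices in increasing order, are:

  0-simplices (5): [0], [1], [2], [3], [4]
  1-simplices (10): [0,1], [0,2], [0,3], [0,4], [1,2], [1,3], [1,4], [2,3], [2,4], [3,4]
  2-simplices (10): [0,1,2], [0,1,3], [0,1,4], [0,2,3], [0,2,4], [0,3,4], [1,2,3], [1,2,4], [1,3,4], [2,3,4]
  3-simplices (5): [0,1,2,3], [0,1,2,4], [0,1,3,4], [0,2,3,4], [1,2,3,4]

so the chain groups are C_0 ≅ Z^5, C_1 ≅ Z^10, C_2 ≅ Z^10, C_3 ≅ Z^5.

∂_1: C_1 → C_0 is given by ∂[p,q] = [q] − [p].
The 5×10 boundary matrix has rank 4 and Smith normal form diag(1,1,1,1).

Boundary ∂_2: C_2 → C_1 maps a triangle to the signed sum of its edges. For instance
  ∂[0,2,4] = [2,4] − [0,4] + [0,2],
  ∂[0,1,4] = [1,4] − [0,4] + [0,1].
The 10×10 boundary matrix has rank 6 and Smith normal form diag(1,1,1,1,1,1).

∂_3: C_3 → C_2 sends each 3-simplex σ to the alternating sum Σ_i (−1)^i (σ with its i-th vertex removed). For instance
  ∂[1,2,3,4] = [2,3,4] − [1,3,4] + [1,2,4] − [1,2,3],
  ∂[0,2,3,4] = [2,3,4] − [0,3,4] + [0,2,4] − [0,2,3].
The resulting 10×5 matrix has rank 4, and its Smith normal form has invariant factors (1,1,1,1).

From H_k ≅ ker(∂_k) / im(∂_{k+1}) we obtain:

  H_0: rank C_0 − rank ∂_1 = 5 − 4 = 1, and the invariant factors of ∂_1 are all 1, so H_0 = Z.

(K is a triangulation of the 3-sphere S^3.)

H_0 = Z.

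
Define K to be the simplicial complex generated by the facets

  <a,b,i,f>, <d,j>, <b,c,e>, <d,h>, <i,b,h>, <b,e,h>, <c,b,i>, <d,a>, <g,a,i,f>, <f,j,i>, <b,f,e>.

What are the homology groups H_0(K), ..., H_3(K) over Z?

H_0 ≅ Z,  H_1 ≅ Z^2,  H_2 = 0,  H_3 = 0.

We work with the vertex ordering a < b < c < d < e < f < g < h < i < j. The simplices of K, each written with vertices in increasing order, are:

  0-simplices (10): a, b, c, d, e, f, g, h, i, j
  1-simplices (22): ab, ad, af, ag, ai, bc, be, bf, bh, bi, ce, ci, dh, dj, ef, eh, fg, fi, fj, gi, hi, ij
  2-simplices (13): abf, abi, afg, afi, agi, bce, bci, bef, beh, bfi, bhi, fgi, fij
  3-simplices (2): abfi, afgi

Hence C_0 ≅ Z^10, C_1 ≅ Z^22, C_2 ≅ Z^13, C_3 ≅ Z^2.

The boundary map ∂_1: C_1 → C_0 maps an edge to its endpoints' difference, ∂[p,q] = q − p.
As a 10×22 matrix over Z this has rank 9, with invariant factors (1,1,1,1,1,1,1,1,1).

The boundary map ∂_2: C_2 → C_1 acts by ∂[p,q,r] = [q,r] − [p,r] + [p,q]. For instance
  ∂fgi = gi − fi + fg,
  ∂bce = ce − be + bc.
As a 22×13 matrix over Z this has rank 11, with invariant factors (1,1,1,1,1,1,1,1,1,1,1).

Boundary ∂_3: C_3 → C_2 sends each 3-simplex σ to the alternating sum Σ_i (−1)^i (σ with its i-th vertex removed). For instance
  ∂afgi = fgi − agi + afi − afg,
  ∂abfi = bfi − afi + abi − abf.
The resulting 13×2 matrix has rank 2, and its Smith normal form has invariant factors (1,1).

Now H_k = ker ∂_k / im ∂_{k+1}, so:

  H_0: rank C_0 − rank ∂_1 = 10 − 9 = 1, and the invariant factors of ∂_1 are all 1, so H_0 = Z.
  H_1: rank ker ∂_1 − rank ∂_2 = (22 − 9) − 11 = 2, and the invariant factors of ∂_2 are all 1, so H_1 = Z^2.
  H_2: rank ker ∂_2 − rank ∂_3 = (13 − 11) − 2 = 0, and the invariant factors of ∂_3 are all 1, so H_2 = 0.
  H_3: rank ker ∂_3 − rank ∂_4 = (2 − 2) − 0 = 0, and there is no ∂_4, so H_3 = 0.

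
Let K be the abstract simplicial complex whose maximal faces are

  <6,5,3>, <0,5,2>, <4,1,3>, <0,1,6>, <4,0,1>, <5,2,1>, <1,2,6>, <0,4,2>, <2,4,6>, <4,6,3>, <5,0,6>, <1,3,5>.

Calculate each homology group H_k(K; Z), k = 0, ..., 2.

H_0 ≅ Z,  H_1 ≅ Z/2,  H_2 = 0.

We work with the vertex ordering 0 < 1 < 2 < 3 < 4 < 5 < 6. The simplices of K, each written with vertices in increasing order, are:

  0-simplices (7): [0], [1], [2], [3], [4], [5], [6]
  1-simplices (18): [0,1], [0,2], [0,4], [0,5], [0,6], [1,2], [1,3], [1,4], [1,5], [1,6], [2,4], [2,5], [2,6], [3,4], [3,5], [3,6], [4,6], [5,6]
  2-simplices (12): [0,1,4], [0,1,6], [0,2,4], [0,2,5], [0,5,6], [1,2,5], [1,2,6], [1,3,4], [1,3,5], [2,4,6], [3,4,6], [3,5,6]

Hence C_0 ≅ Z^7, C_1 ≅ Z^18, C_2 ≅ Z^12.

∂_1: C_1 → C_0 maps an edge to its endpoints' difference, ∂[p,q] = q − p.
This gives a 7×18 integer matrix of rank 6; reducing to Smith normal form yields diagonal entries (1,1,1,1,1,1).

Boundary ∂_2: C_2 → C_1 maps a triangle to the signed sum of its edges. For instance
  ∂[0,1,6] = [1,6] − [0,6] + [0,1],
  ∂[0,1,4] = [1,4] − [0,4] + [0,1].
The resulting 18×12 matrix has rank 12, and its Smith normal form has invariant factors (1,1,1,1,1,1,1,1,1,1,1,2).

Now H_k = ker ∂_k / im ∂_{k+1}, so:

  H_0: rank C_0 − rank ∂_1 = 7 − 6 = 1, and the invariant factors of ∂_1 are all 1, so H_0 = Z.
  H_1: rank ker ∂_1 − rank ∂_2 = (18 − 6) − 12 = 0, and ∂_2 has invariant factor 2 > 1, so H_1 = Z/2.
  H_2: rank ker ∂_2 − rank ∂_3 = (12 − 12) − 0 = 0, and there is no ∂_3, so H_2 = 0.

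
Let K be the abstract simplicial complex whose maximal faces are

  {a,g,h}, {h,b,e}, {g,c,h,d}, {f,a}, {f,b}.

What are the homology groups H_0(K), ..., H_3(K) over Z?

Order the vertices as a < b < c < d < e < f < g < h. Listing each simplex with vertices in this order, K has dimension 3 with simplices:

  0-simplices (8): a, b, c, d, e, f, g, h
  1-simplices (13): af, ag, ah, be, bf, bh, cd, cg, ch, dg, dh, eh, gh
  2-simplices (6): agh, beh, cdg, cdh, cgh, dgh
  3-simplices (1): cdgh

so the chain groups are C_0 ≅ Z^8, C_1 ≅ Z^13, C_2 ≅ Z^6, C_3 ≅ Z^1.

Boundary ∂_1: C_1 → C_0 sends each edge [p,q] (with p < q) to q − p. For instance
  ∂dh = h − d.
As a 8×13 matrix over Z this has rank 7, with invariant factors (1,1,1,1,1,1,1).

Boundary ∂_2: C_2 → C_1 acts by ∂[p,q,r] = [q,r] − [p,r] + [p,q]. For instance
  ∂beh = eh − bh + be,
  ∂cdh = dh − ch + cd.
The resulting 13×6 matrix has rank 5, and its Smith normal form has invariant factors (1,1,1,1,1).

Boundary ∂_3: C_3 → C_2 sends each 3-simplex σ to the alternating sum Σ_i (−1)^i (σ with its i-th vertex removed). For instance
  ∂cdgh = dgh − cgh + cdh − cdg.
The resulting 6×1 matrix has rank 1, and its Smith normal form has invariant factors (1).

Computing H_k = (kernel of ∂_k) / (image of ∂_{k+1}):

  H_0: rank C_0 − rank ∂_1 = 8 − 7 = 1, and the invariant factors of ∂_1 are all 1, so H_0 ≅ Z.
  H_1: rank ker ∂_1 − rank ∂_2 = (13 − 7) − 5 = 1, and the invariant factors of ∂_2 are all 1, so H_1 ≅ Z.
  H_2: rank ker ∂_2 − rank ∂_3 = (6 − 5) − 1 = 0, and the invariant factors of ∂_3 are all 1, so H_2 ≅ 0.
  H_3: rank ker ∂_3 − rank ∂_4 = (1 − 1) − 0 = 0, and there is no ∂_4, so H_3 ≅ 0.

H_0 ≅ Z,  H_1 ≅ Z,  H_2 = 0,  H_3 = 0.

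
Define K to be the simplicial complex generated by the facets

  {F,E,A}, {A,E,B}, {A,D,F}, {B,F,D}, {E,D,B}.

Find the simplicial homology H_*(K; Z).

H_0 = Z,  H_1 = Z,  H_2 = 0.

We work with the vertex ordering A < B < D < E < F. The simplices of K, each written with vertices in increasing order, are:

  0-simplices (5): A, B, D, E, F
  1-simplices (10): AB, AD, AE, AF, BD, BE, BF, DE, DF, EF
  2-simplices (5): ABE, ADF, AEF, BDE, BDF

so the chain groups are C_0 ≅ Z^5, C_1 ≅ Z^10, C_2 ≅ Z^5.

Boundary ∂_1: C_1 → C_0 maps an edge to its endpoints' difference, ∂[p,q] = q − p.
This gives a 5×10 integer matrix of rank 4; reducing to Smith normal form yields diagonal entries (1,1,1,1).

∂_2: C_2 → C_1 maps a triangle to the signed sum of its edges. For instance
  ∂BDE = DE − BE + BD,
  ∂ABE = BE − AE + AB.
This gives a 10×5 integer matrix of rank 5; reducing to Smith normal form yields diagonal entries (1,1,1,1,1).

Now H_k = ker ∂_k / im ∂_{k+1}, so:

  H_0: rank C_0 − rank ∂_1 = 5 − 4 = 1, and the invariant factors of ∂_1 are all 1, so H_0 ≅ Z.
  H_1: rank ker ∂_1 − rank ∂_2 = (10 − 4) − 5 = 1, and the invariant factors of ∂_2 are all 1, so H_1 ≅ Z.
  H_2: rank ker ∂_2 − rank ∂_3 = (5 − 5) − 0 = 0, and there is no ∂_3, so H_2 ≅ 0.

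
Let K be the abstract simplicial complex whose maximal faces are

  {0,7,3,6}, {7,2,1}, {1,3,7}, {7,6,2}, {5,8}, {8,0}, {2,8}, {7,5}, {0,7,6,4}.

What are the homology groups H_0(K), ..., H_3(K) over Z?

H_0 = Z,  H_1 = Z^2,  H_2 = 0,  H_3 = 0.

Order the vertices as 0 < 1 < 2 < 3 < 4 < 5 < 6 < 7 < 8. Listing each simplex with vertices in this order, K has dimension 3 with simplices:

  0-simplices (9): [0], [1], [2], [3], [4], [5], [6], [7], [8]
  1-simplices (18): [0,3], [0,4], [0,6], [0,7], [0,8], [1,2], [1,3], [1,7], [2,6], [2,7], [2,8], [3,6], [3,7], [4,6], [4,7], [5,7], [5,8], [6,7]
  2-simplices (10): [0,3,6], [0,3,7], [0,4,6], [0,4,7], [0,6,7], [1,2,7], [1,3,7], [2,6,7], [3,6,7], [4,6,7]
  3-simplices (2): [0,3,6,7], [0,4,6,7]

Hence C_0 ≅ Z^9, C_1 ≅ Z^18, C_2 ≅ Z^10, C_3 ≅ Z^2.

The boundary map ∂_1: C_1 → C_0 sends each edge [p,q] (with p < q) to q − p. For instance
  ∂[0,4] = [4] − [0].
This gives a 9×18 integer matrix of rank 8; reducing to Smith normal form yields diagonal entries (1,1,1,1,1,1,1,1).

Boundary ∂_2: C_2 → C_1 acts by ∂[p,q,r] = [q,r] − [p,r] + [p,q]. For instance
  ∂[0,6,7] = [6,7] − [0,7] + [0,6],
  ∂[0,4,7] = [4,7] − [0,7] + [0,4].
The resulting 18×10 matrix has rank 8, and its Smith normal form has invariant factors (1,1,1,1,1,1,1,1).

Boundary ∂_3: C_3 → C_2 sends each 3-simplex σ to the alternating sum Σ_i (−1)^i (σ with its i-th vertex removed). For instance
  ∂[0,3,6,7] = [3,6,7] − [0,6,7] + [0,3,7] − [0,3,6],
  ∂[0,4,6,7] = [4,6,7] − [0,6,7] + [0,4,7] − [0,4,6].
The 10×2 boundary matrix has rank 2 and Smith normal form diag(1,1).

From H_k ≅ ker(∂_k) / im(∂_{k+1}) we obtain:

  H_0: rank C_0 − rank ∂_1 = 9 − 8 = 1, and the invariant factors of ∂_1 are all 1, so H_0 = Z.
  H_1: rank ker ∂_1 − rank ∂_2 = (18 − 8) − 8 = 2, and the invariant factors of ∂_2 are all 1, so H_1 = Z^2.
  H_2: rank ker ∂_2 − rank ∂_3 = (10 − 8) − 2 = 0, and the invariant factors of ∂_3 are all 1, so H_2 = 0.
  H_3: rank ker ∂_3 − rank ∂_4 = (2 − 2) − 0 = 0, and there is no ∂_4, so H_3 = 0.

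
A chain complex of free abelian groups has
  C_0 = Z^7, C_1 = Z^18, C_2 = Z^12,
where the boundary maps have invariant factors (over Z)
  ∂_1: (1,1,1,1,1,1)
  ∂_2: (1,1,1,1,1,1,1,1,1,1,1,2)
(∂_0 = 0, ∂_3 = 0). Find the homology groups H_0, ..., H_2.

H_0: b_0 = 7 − 0 − 6 = 1; torsion from ∂_1 factors > 1: none. So H_0 ≅ Z.
H_1: b_1 = 18 − 6 − 12 = 0; torsion from ∂_2 factors > 1: [2]. So H_1 ≅ Z/2.
H_2: b_2 = 12 − 12 − 0 = 0; torsion from ∂_3 factors > 1: none. So H_2 ≅ 0.

H_0 ≅ Z,  H_1 ≅ Z/2,  H_2 = 0.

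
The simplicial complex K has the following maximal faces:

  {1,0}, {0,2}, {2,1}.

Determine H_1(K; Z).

H_1 = Z.

Fix the vertex order 0 < 1 < 2 and write every simplex with vertices in increasing order. Then dim K = 1 and the simplices of K are:

  0-simplices (3): [0], [1], [2]
  1-simplices (3): [0,1], [0,2], [1,2]

so the chain groups are C_0 ≅ Z^3, C_1 ≅ Z^3.

The boundary map ∂_1: C_1 → C_0 is given by ∂[p,q] = [q] − [p]. For instance
  ∂[1,2] = [2] − [1].
This gives a 3×3 integer matrix of rank 2; reducing to Smith normal form yields diagonal entries (1,1).

Computing H_k = (kernel of ∂_k) / (image of ∂_{k+1}):

  H_1: rank ker ∂_1 − rank ∂_2 = (3 − 2) − 0 = 1, and there is no ∂_2, so H_1 ≅ Z.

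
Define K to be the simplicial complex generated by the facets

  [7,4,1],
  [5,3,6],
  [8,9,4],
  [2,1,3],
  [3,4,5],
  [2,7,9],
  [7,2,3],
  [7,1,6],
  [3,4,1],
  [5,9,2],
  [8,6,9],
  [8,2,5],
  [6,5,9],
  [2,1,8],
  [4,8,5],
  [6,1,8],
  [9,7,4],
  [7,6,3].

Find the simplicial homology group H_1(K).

Fix the vertex order 1 < 2 < 3 < 4 < 5 < 6 < 7 < 8 < 9 and write every simplex with vertices in increasing order. Then dim K = 2 and the simplices of K are:

  0-simplices (9): [1], [2], [3], [4], [5], [6], [7], [8], [9]
  1-simplices (27): (27 of them)
  2-simplices (18): [1,2,3], [1,2,8], [1,3,4], [1,4,7], [1,6,7], [1,6,8], [2,3,7], [2,5,8], [2,5,9], [2,7,9], [3,4,5], [3,5,6], [3,6,7], [4,5,8], [4,7,9], [4,8,9], [5,6,9], [6,8,9]

giving chain groups C_0 ≅ Z^9, C_1 ≅ Z^27, C_2 ≅ Z^18.

The boundary map ∂_1: C_1 → C_0 maps an edge to its endpoints' difference, ∂[p,q] = q − p.
As a 9×27 matrix over Z this has rank 8, with invariant factors (1,1,1,1,1,1,1,1).

∂_2: C_2 → C_1 sends each 2-simplex [p,q,r] to [q,r] − [p,r] + [p,q]. For instance
  ∂[2,5,8] = [5,8] − [2,8] + [2,5],
  ∂[2,5,9] = [5,9] − [2,9] + [2,5].
As a 27×18 matrix over Z this has rank 18, with invariant factors (1,1,1,1,1,1,1,1,1,1,1,1,1,1,1,1,1,2).

Reading off H_k = ker ∂_k / im ∂_{k+1}:

  H_1: rank ker ∂_1 − rank ∂_2 = (27 − 8) − 18 = 1, and ∂_2 has invariant factor 2 > 1, so H_1 ≅ Z ⊕ Z/2.

H_1 = Z ⊕ Z/2.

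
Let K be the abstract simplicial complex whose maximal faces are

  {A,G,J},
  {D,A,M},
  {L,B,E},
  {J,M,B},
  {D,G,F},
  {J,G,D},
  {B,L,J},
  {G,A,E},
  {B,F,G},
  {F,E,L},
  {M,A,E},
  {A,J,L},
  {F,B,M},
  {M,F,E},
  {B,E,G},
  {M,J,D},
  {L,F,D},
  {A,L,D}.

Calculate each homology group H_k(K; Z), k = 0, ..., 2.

Order the vertices as A < B < D < E < F < G < J < L < M. Listing each simplex with vertices in this order, K has dimension 2 with simplices:

  0-simplices (9): A, B, D, E, F, G, J, L, M
  1-simplices (27): AD, AE, AG, AJ, AL, AM, BE, BF, BG, BJ, BL, BM, DF, DG, DJ, DL, DM, EF, EG, EL, EM, FG, FL, FM, GJ, JL, JM
  2-simplices (18): ADL, ADM, AEG, AEM, AGJ, AJL, BEG, BEL, BFG, BFM, BJL, BJM, DFG, DFL, DGJ, DJM, EFL, EFM

giving chain groups C_0 ≅ Z^9, C_1 ≅ Z^27, C_2 ≅ Z^18.

Boundary ∂_1: C_1 → C_0 is given by ∂[p,q] = [q] − [p]. For instance
  ∂AD = D − A.
The 9×27 boundary matrix has rank 8 and Smith normal form diag(1,1,1,1,1,1,1,1).

Boundary ∂_2: C_2 → C_1 sends each 2-simplex [p,q,r] to [q,r] − [p,r] + [p,q]. For instance
  ∂DFL = FL − DL + DF,
  ∂DJM = JM − DM + DJ.
This gives a 27×18 integer matrix of rank 18; reducing to Smith normal form yields diagonal entries (1,1,1,1,1,1,1,1,1,1,1,1,1,1,1,1,1,2).

Computing H_k = (kernel of ∂_k) / (image of ∂_{k+1}):

  H_0: rank C_0 − rank ∂_1 = 9 − 8 = 1, and the invariant factors of ∂_1 are all 1, so H_0 = Z.
  H_1: rank ker ∂_1 − rank ∂_2 = (27 − 8) − 18 = 1, and ∂_2 has invariant factor 2 > 1, so H_1 = Z ⊕ Z/2.
  H_2: rank ker ∂_2 − rank ∂_3 = (18 − 18) − 0 = 0, and there is no ∂_3, so H_2 = 0.

As a check, the Euler characteristic is 9 − 27 + 18 = 0, which agrees with 1 − 1 + 0 = 0.

H_0 = Z,  H_1 = Z ⊕ Z/2,  H_2 = 0.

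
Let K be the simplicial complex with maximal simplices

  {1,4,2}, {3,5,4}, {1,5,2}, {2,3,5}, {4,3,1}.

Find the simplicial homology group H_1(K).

H_1 ≅ Z.

Take the total order 1 < 2 < 3 < 4 < 5 on the vertex set. Then K (dimension 2) consists of the simplices:

  0-simplices (5): [1], [2], [3], [4], [5]
  1-simplices (10): [1,2], [1,3], [1,4], [1,5], [2,3], [2,4], [2,5], [3,4], [3,5], [4,5]
  2-simplices (5): [1,2,4], [1,2,5], [1,3,4], [2,3,5], [3,4,5]

Hence C_0 ≅ Z^5, C_1 ≅ Z^10, C_2 ≅ Z^5.

∂_1: C_1 → C_0 maps an edge to its endpoints' difference, ∂[p,q] = q − p.
The resulting 5×10 matrix has rank 4, and its Smith normal form has invariant factors (1,1,1,1).

The boundary map ∂_2: C_2 → C_1 acts by ∂[p,q,r] = [q,r] − [p,r] + [p,q]. For instance
  ∂[2,3,5] = [3,5] − [2,5] + [2,3],
  ∂[3,4,5] = [4,5] − [3,5] + [3,4].
The resulting 10×5 matrix has rank 5, and its Smith normal form has invariant factors (1,1,1,1,1).

Computing H_k = (kernel of ∂_k) / (image of ∂_{k+1}):

  H_1: rank ker ∂_1 − rank ∂_2 = (10 − 4) − 5 = 1, and the invariant factors of ∂_2 are all 1, so H_1 ≅ Z.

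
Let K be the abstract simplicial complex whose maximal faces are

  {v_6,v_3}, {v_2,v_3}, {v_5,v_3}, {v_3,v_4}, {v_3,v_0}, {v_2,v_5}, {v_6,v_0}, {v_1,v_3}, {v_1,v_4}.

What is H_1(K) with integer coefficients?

H_1 ≅ Z^3.

Take the total order v_0 < v_1 < v_2 < v_3 < v_4 < v_5 < v_6 on the vertex set. Then K (dimension 1) consists of the simplices:

  0-simplices (7): [v_0], [v_1], [v_2], [v_3], [v_4], [v_5], [v_6]
  1-simplices (9): [v_0,v_3], [v_0,v_6], [v_1,v_3], [v_1,v_4], [v_2,v_3], [v_2,v_5], [v_3,v_4], [v_3,v_5], [v_3,v_6]

giving chain groups C_0 ≅ Z^7, C_1 ≅ Z^9.

The boundary map ∂_1: C_1 → C_0 sends each edge [p,q] (with p < q) to q − p.
The resulting 7×9 matrix has rank 6, and its Smith normal form has invariant factors (1,1,1,1,1,1).

From H_k ≅ ker(∂_k) / im(∂_{k+1}) we obtain:

  H_1: rank ker ∂_1 − rank ∂_2 = (9 − 6) − 0 = 3, and there is no ∂_2, so H_1 = Z^3.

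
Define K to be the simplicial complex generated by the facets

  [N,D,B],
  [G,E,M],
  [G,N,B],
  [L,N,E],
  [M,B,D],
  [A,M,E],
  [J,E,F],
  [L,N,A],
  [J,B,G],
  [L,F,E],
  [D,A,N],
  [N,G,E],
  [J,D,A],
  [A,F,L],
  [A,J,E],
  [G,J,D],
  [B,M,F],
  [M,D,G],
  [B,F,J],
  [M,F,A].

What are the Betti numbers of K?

b_0 = 1, b_1 = 1, b_2 = 0.

Fix the vertex order A < B < D < E < F < G < J < L < M < N and write every simplex with vertices in increasing order. Then dim K = 2 and the simplices of K are:

  0-simplices (10): A, B, D, E, F, G, J, L, M, N
  1-simplices (30): AD, AE, AF, AJ, AL, AM, AN, BD, BF, BG, BJ, BM, BN, DG, DJ, DM, DN, EF, EG, EJ, EL, EM, EN, FJ, FL, FM, GJ, GM, GN, LN
  2-simplices (20): ADJ, ADN, AEJ, AEM, AFL, AFM, ALN, BDM, BDN, BFJ, BFM, BGJ, BGN, DGJ, DGM, EFJ, EFL, EGM, EGN, ELN

so the chain groups are C_0 ≅ Z^10, C_1 ≅ Z^30, C_2 ≅ Z^20.

Boundary ∂_1: C_1 → C_0 sends each edge [p,q] (with p < q) to q − p.
As a 10×30 matrix over Z this has rank 9, with invariant factors (1,1,1,1,1,1,1,1,1).

Boundary ∂_2: C_2 → C_1 sends each 2-simplex [p,q,r] to [q,r] − [p,r] + [p,q]. For instance
  ∂AFM = FM − AM + AF,
  ∂ALN = LN − AN + AL.
The 30×20 boundary matrix has rank 20 and Smith normal form diag(1,1,1,1,1,1,1,1,1,1,1,1,1,1,1,1,1,1,1,2).

Reading off H_k = ker ∂_k / im ∂_{k+1}:

  H_0: rank C_0 − rank ∂_1 = 10 − 9 = 1, and the invariant factors of ∂_1 are all 1, so H_0 ≅ Z.
  H_1: rank ker ∂_1 − rank ∂_2 = (30 − 9) − 20 = 1, and ∂_2 has invariant factor 2 > 1, so H_1 ≅ Z ⊕ Z/2.
  H_2: rank ker ∂_2 − rank ∂_3 = (20 − 20) − 0 = 0, and there is no ∂_3, so H_2 ≅ 0.

Hence the Betti numbers are b_0 = 1, b_1 = 1, b_2 = 0.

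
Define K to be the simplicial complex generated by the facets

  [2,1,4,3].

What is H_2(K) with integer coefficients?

Take the total order 1 < 2 < 3 < 4 on the vertex set. Then K (dimension 3) consists of the simplices:

  0-simplices (4): [1], [2], [3], [4]
  1-simplices (6): [1,2], [1,3], [1,4], [2,3], [2,4], [3,4]
  2-simplices (4): [1,2,3], [1,2,4], [1,3,4], [2,3,4]
  3-simplices (1): [1,2,3,4]

giving chain groups C_0 ≅ Z^4, C_1 ≅ Z^6, C_2 ≅ Z^4, C_3 ≅ Z^1.

Boundary ∂_1: C_1 → C_0 sends each edge [p,q] (with p < q) to q − p. For instance
  ∂[1,3] = [3] − [1].
This gives a 4×6 integer matrix of rank 3; reducing to Smith normal form yields diagonal entries (1,1,1).

The boundary map ∂_2: C_2 → C_1 acts by ∂[p,q,r] = [q,r] − [p,r] + [p,q]. For instance
  ∂[2,3,4] = [3,4] − [2,4] + [2,3],
  ∂[1,2,4] = [2,4] − [1,4] + [1,2].
This gives a 6×4 integer matrix of rank 3; reducing to Smith normal form yields diagonal entries (1,1,1).

∂_3: C_3 → C_2 sends each 3-simplex σ to the alternating sum Σ_i (−1)^i (σ with its i-th vertex removed). For instance
  ∂[1,2,3,4] = [2,3,4] − [1,3,4] + [1,2,4] − [1,2,3].
The 4×1 boundary matrix has rank 1 and Smith normal form diag(1).

From H_k ≅ ker(∂_k) / im(∂_{k+1}) we obtain:

  H_2: rank ker ∂_2 − rank ∂_3 = (4 − 3) − 1 = 0, and the invariant factors of ∂_3 are all 1, so H_2 ≅ 0.

(K is a triangulation of the 3-simplex.)

H_2 ≅ 0.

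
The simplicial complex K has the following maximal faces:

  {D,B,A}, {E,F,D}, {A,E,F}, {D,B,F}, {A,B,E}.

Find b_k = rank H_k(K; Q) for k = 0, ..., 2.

b_0 = 1, b_1 = 1, b_2 = 0.

We work with the vertex ordering A < B < D < E < F. The simplices of K, each written with vertices in increasing order, are:

  0-simplices (5): A, B, D, E, F
  1-simplices (10): AB, AD, AE, AF, BD, BE, BF, DE, DF, EF
  2-simplices (5): ABD, ABE, AEF, BDF, DEF

so the chain groups are C_0 ≅ Z^5, C_1 ≅ Z^10, C_2 ≅ Z^5.

Boundary ∂_1: C_1 → C_0 maps an edge to its endpoints' difference, ∂[p,q] = q − p.
The 5×10 boundary matrix has rank 4 and Smith normal form diag(1,1,1,1).

The boundary map ∂_2: C_2 → C_1 sends each 2-simplex [p,q,r] to [q,r] − [p,r] + [p,q]. For instance
  ∂BDF = DF − BF + BD,
  ∂ABE = BE − AE + AB.
As a 10×5 matrix over Z this has rank 5, with invariant factors (1,1,1,1,1).

Now H_k = ker ∂_k / im ∂_{k+1}, so:

  H_0: rank C_0 − rank ∂_1 = 5 − 4 = 1, and the invariant factors of ∂_1 are all 1, so H_0 = Z.
  H_1: rank ker ∂_1 − rank ∂_2 = (10 − 4) − 5 = 1, and the invariant factors of ∂_2 are all 1, so H_1 = Z.
  H_2: rank ker ∂_2 − rank ∂_3 = (5 − 5) − 0 = 0, and there is no ∂_3, so H_2 = 0.

Hence the Betti numbers are b_0 = 1, b_1 = 1, b_2 = 0.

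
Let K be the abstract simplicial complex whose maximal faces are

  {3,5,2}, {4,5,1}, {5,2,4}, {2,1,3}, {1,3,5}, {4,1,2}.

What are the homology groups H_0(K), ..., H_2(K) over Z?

We work with the vertex ordering 1 < 2 < 3 < 4 < 5. The simplices of K, each written with vertices in increasing order, are:

  0-simplices (5): [1], [2], [3], [4], [5]
  1-simplices (9): [1,2], [1,3], [1,4], [1,5], [2,3], [2,4], [2,5], [3,5], [4,5]
  2-simplices (6): [1,2,3], [1,2,4], [1,3,5], [1,4,5], [2,3,5], [2,4,5]

Hence C_0 ≅ Z^5, C_1 ≅ Z^9, C_2 ≅ Z^6.

∂_1: C_1 → C_0 is given by ∂[p,q] = [q] − [p]. For instance
  ∂[3,5] = [5] − [3].
The resulting 5×9 matrix has rank 4, and its Smith normal form has invariant factors (1,1,1,1).

The boundary map ∂_2: C_2 → C_1 maps a triangle to the signed sum of its edges. For instance
  ∂[1,4,5] = [4,5] − [1,5] + [1,4],
  ∂[2,4,5] = [4,5] − [2,5] + [2,4].
This gives a 9×6 integer matrix of rank 5; reducing to Smith normal form yields diagonal entries (1,1,1,1,1).

From H_k ≅ ker(∂_k) / im(∂_{k+1}) we obtain:

  H_0: rank C_0 − rank ∂_1 = 5 − 4 = 1, and the invariant factors of ∂_1 are all 1, so H_0 = Z.
  H_1: rank ker ∂_1 − rank ∂_2 = (9 − 4) − 5 = 0, and the invariant factors of ∂_2 are all 1, so H_1 = 0.
  H_2: rank ker ∂_2 − rank ∂_3 = (6 − 5) − 0 = 1, and there is no ∂_3, so H_2 = Z.

As a check, the Euler characteristic is 5 − 9 + 6 = 2, which agrees with 1 − 0 + 1 = 2.
(K is a triangulation of the 2-sphere S^2.)

H_0 ≅ Z,  H_1 = 0,  H_2 ≅ Z.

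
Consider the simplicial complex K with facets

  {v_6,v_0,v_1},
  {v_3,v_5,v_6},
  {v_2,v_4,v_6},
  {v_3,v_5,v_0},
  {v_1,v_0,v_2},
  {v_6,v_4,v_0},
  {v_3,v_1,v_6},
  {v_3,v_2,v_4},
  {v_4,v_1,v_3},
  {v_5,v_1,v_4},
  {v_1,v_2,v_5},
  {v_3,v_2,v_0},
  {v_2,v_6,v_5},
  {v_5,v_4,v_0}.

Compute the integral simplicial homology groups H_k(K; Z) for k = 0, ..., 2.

K has 7 vertices, 21 edges, 14 triangles.
rank ∂_0 = 0, rank ∂_1 = 6 ⇒ b_0 = 7 − 0 − 6 = 1; all invariant factors of ∂_1 are 1 so no torsion. So H_0 = Z.
rank ∂_1 = 6, rank ∂_2 = 13 ⇒ b_1 = 21 − 6 − 13 = 2; all invariant factors of ∂_2 are 1 so no torsion. So H_1 = Z^2.
rank ∂_2 = 13, rank ∂_3 = 0 ⇒ b_2 = 14 − 13 − 0 = 1. So H_2 = Z.

H_0 = Z,  H_1 = Z^2,  H_2 = Z.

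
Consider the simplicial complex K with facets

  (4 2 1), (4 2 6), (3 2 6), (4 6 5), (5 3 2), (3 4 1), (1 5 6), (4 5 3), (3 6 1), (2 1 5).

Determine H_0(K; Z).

K has 6 vertices, 15 edges, 10 triangles.
rank ∂_0 = 0, rank ∂_1 = 5 ⇒ b_0 = 6 − 0 − 5 = 1; all invariant factors of ∂_1 are 1 so no torsion. So H_0 = Z.

H_0 = Z.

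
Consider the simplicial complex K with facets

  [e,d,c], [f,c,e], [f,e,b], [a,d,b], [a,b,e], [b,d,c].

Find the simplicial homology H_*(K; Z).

Order the vertices as a < b < c < d < e < f. Listing each simplex with vertices in this order, K has dimension 2 with simplices:

  0-simplices (6): a, b, c, d, e, f
  1-simplices (12): ab, ad, ae, bc, bd, be, bf, cd, ce, cf, de, ef
  2-simplices (6): abd, abe, bcd, bef, cde, cef

Hence C_0 ≅ Z^6, C_1 ≅ Z^12, C_2 ≅ Z^6.

The boundary map ∂_1: C_1 → C_0 maps an edge to its endpoints' difference, ∂[p,q] = q − p. For instance
  ∂ad = d − a.
This gives a 6×12 integer matrix of rank 5; reducing to Smith normal form yields diagonal entries (1,1,1,1,1).

Boundary ∂_2: C_2 → C_1 maps a triangle to the signed sum of its edges. For instance
  ∂bcd = cd − bd + bc,
  ∂abe = be − ae + ab.
The 12×6 boundary matrix has rank 6 and Smith normal form diag(1,1,1,1,1,1).

Reading off H_k = ker ∂_k / im ∂_{k+1}:

  H_0: rank C_0 − rank ∂_1 = 6 − 5 = 1, and the invariant factors of ∂_1 are all 1, so H_0 ≅ Z.
  H_1: rank ker ∂_1 − rank ∂_2 = (12 − 5) − 6 = 1, and the invariant factors of ∂_2 are all 1, so H_1 ≅ Z.
  H_2: rank ker ∂_2 − rank ∂_3 = (6 − 6) − 0 = 0, and there is no ∂_3, so H_2 ≅ 0.

H_0 = Z,  H_1 = Z,  H_2 = 0.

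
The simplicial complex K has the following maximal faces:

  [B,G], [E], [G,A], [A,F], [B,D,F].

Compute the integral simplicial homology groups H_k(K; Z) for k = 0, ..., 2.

K has 6 vertices, 6 edges, 1 triangle.
rank ∂_0 = 0, rank ∂_1 = 4 ⇒ b_0 = 6 − 0 − 4 = 2; all invariant factors of ∂_1 are 1 so no torsion. So H_0 ≅ Z^2.
rank ∂_1 = 4, rank ∂_2 = 1 ⇒ b_1 = 6 − 4 − 1 = 1; all invariant factors of ∂_2 are 1 so no torsion. So H_1 ≅ Z.
rank ∂_2 = 1, rank ∂_3 = 0 ⇒ b_2 = 1 − 1 − 0 = 0. So H_2 ≅ 0.

H_0 ≅ Z^2,  H_1 ≅ Z,  H_2 = 0.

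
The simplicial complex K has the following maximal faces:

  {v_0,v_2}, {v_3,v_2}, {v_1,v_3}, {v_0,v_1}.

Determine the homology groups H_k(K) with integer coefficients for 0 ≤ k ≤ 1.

Take the total order v_0 < v_1 < v_2 < v_3 on the vertex set. Then K (dimension 1) consists of the simplices:

  0-simplices (4): [v_0], [v_1], [v_2], [v_3]
  1-simplices (4): [v_0,v_1], [v_0,v_2], [v_1,v_3], [v_2,v_3]

giving chain groups C_0 ≅ Z^4, C_1 ≅ Z^4.

The boundary map ∂_1: C_1 → C_0 maps an edge to its endpoints' difference, ∂[p,q] = q − p. For instance
  ∂[v_0,v_1] = [v_1] − [v_0].
The resulting 4×4 matrix has rank 3, and its Smith normal form has invariant factors (1,1,1).

Now H_k = ker ∂_k / im ∂_{k+1}, so:

  H_0: rank C_0 − rank ∂_1 = 4 − 3 = 1, and the invariant factors of ∂_1 are all 1, so H_0 = Z.
  H_1: rank ker ∂_1 − rank ∂_2 = (4 − 3) − 0 = 1, and there is no ∂_2, so H_1 = Z.

(K is a triangulation of the circle S^1.)

H_0 = Z,  H_1 = Z.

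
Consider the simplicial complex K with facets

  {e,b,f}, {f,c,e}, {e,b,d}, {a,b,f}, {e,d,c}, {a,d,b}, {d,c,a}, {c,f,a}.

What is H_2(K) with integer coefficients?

K has 6 vertices, 12 edges, 8 triangles.
rank ∂_2 = 7, rank ∂_3 = 0 ⇒ b_2 = 8 − 7 − 0 = 1. So H_2 ≅ Z.

H_2 = Z.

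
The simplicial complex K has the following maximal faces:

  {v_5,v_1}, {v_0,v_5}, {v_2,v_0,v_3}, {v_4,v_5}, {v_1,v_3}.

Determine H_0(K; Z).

K has 6 vertices, 7 edges, 1 triangle.
rank ∂_0 = 0, rank ∂_1 = 5 ⇒ b_0 = 6 − 0 − 5 = 1; all invariant factors of ∂_1 are 1 so no torsion. So H_0 ≅ Z.

H_0 ≅ Z.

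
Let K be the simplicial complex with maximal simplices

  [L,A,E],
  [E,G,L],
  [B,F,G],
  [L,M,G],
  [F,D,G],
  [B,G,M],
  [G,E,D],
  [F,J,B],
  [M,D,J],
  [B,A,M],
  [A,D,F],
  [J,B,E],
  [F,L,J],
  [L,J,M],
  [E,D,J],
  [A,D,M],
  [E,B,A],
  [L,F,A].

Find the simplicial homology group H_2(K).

H_2 ≅ Z.

Take the total order A < B < D < E < F < G < J < L < M on the vertex set. Then K (dimension 2) consists of the simplices:

  0-simplices (9): A, B, D, E, F, G, J, L, M
  1-simplices (27): AB, AD, AE, AF, AL, AM, BE, BF, BG, BJ, BM, DE, DF, DG, DJ, DM, EG, EJ, EL, FG, FJ, FL, GL, GM, JL, JM, LM
  2-simplices (18): ABE, ABM, ADF, ADM, AEL, AFL, BEJ, BFG, BFJ, BGM, DEG, DEJ, DFG, DJM, EGL, FJL, GLM, JLM

so the chain groups are C_0 ≅ Z^9, C_1 ≅ Z^27, C_2 ≅ Z^18.

∂_1: C_1 → C_0 is given by ∂[p,q] = [q] − [p].
As a 9×27 matrix over Z this has rank 8, with invariant factors (1,1,1,1,1,1,1,1).

The boundary map ∂_2: C_2 → C_1 acts by ∂[p,q,r] = [q,r] − [p,r] + [p,q]. For instance
  ∂BGM = GM − BM + BG,
  ∂JLM = LM − JM + JL.
This gives a 27×18 integer matrix of rank 17; reducing to Smith normal form yields diagonal entries (1,1,1,1,1,1,1,1,1,1,1,1,1,1,1,1,1).

From H_k ≅ ker(∂_k) / im(∂_{k+1}) we obtain:

  H_2: rank ker ∂_2 − rank ∂_3 = (18 − 17) − 0 = 1, and there is no ∂_3, so H_2 = Z.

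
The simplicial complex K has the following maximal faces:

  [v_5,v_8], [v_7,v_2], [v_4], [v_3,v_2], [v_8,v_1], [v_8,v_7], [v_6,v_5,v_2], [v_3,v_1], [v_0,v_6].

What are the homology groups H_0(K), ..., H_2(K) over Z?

Order the vertices as v_0 < v_1 < v_2 < v_3 < v_4 < v_5 < v_6 < v_7 < v_8. Listing each simplex with vertices in this order, K has dimension 2 with simplices:

  0-simplices (9): [v_0], [v_1], [v_2], [v_3], [v_4], [v_5], [v_6], [v_7], [v_8]
  1-simplices (10): [v_0,v_6], [v_1,v_3], [v_1,v_8], [v_2,v_3], [v_2,v_5], [v_2,v_6], [v_2,v_7], [v_5,v_6], [v_5,v_8], [v_7,v_8]
  2-simplices (1): [v_2,v_5,v_6]

Hence C_0 ≅ Z^9, C_1 ≅ Z^10, C_2 ≅ Z^1.

∂_1: C_1 → C_0 sends each edge [p,q] (with p < q) to q − p.
The resulting 9×10 matrix has rank 7, and its Smith normal form has invariant factors (1,1,1,1,1,1,1).

Boundary ∂_2: C_2 → C_1 maps a triangle to the signed sum of its edges. For instance
  ∂[v_2,v_5,v_6] = [v_5,v_6] − [v_2,v_6] + [v_2,v_5].
As a 10×1 matrix over Z this has rank 1, with invariant factors (1).

From H_k ≅ ker(∂_k) / im(∂_{k+1}) we obtain:

  H_0: rank C_0 − rank ∂_1 = 9 − 7 = 2, and the invariant factors of ∂_1 are all 1, so H_0 ≅ Z^2.
  H_1: rank ker ∂_1 − rank ∂_2 = (10 − 7) − 1 = 2, and the invariant factors of ∂_2 are all 1, so H_1 ≅ Z^2.
  H_2: rank ker ∂_2 − rank ∂_3 = (1 − 1) − 0 = 0, and there is no ∂_3, so H_2 ≅ 0.

As a check, the Euler characteristic is 9 − 10 + 1 = 0, which agrees with 2 − 2 + 0 = 0.

H_0 = Z^2,  H_1 = Z^2,  H_2 = 0.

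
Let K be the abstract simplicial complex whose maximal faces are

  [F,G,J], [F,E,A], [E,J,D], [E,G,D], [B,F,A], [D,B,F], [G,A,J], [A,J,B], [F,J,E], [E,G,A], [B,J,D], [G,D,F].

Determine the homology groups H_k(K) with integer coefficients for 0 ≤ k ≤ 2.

We work with the vertex ordering A < B < D < E < F < G < J. The simplices of K, each written with vertices in increasing order, are:

  0-simplices (7): A, B, D, E, F, G, J
  1-simplices (18): AB, AE, AF, AG, AJ, BD, BF, BJ, DE, DF, DG, DJ, EF, EG, EJ, FG, FJ, GJ
  2-simplices (12): ABF, ABJ, AEF, AEG, AGJ, BDF, BDJ, DEG, DEJ, DFG, EFJ, FGJ

Hence C_0 ≅ Z^7, C_1 ≅ Z^18, C_2 ≅ Z^12.

∂_1: C_1 → C_0 sends each edge [p,q] (with p < q) to q − p.
The resulting 7×18 matrix has rank 6, and its Smith normal form has invariant factors (1,1,1,1,1,1).

∂_2: C_2 → C_1 maps a triangle to the signed sum of its edges. For instance
  ∂DEJ = EJ − DJ + DE,
  ∂AGJ = GJ − AJ + AG.
As a 18×12 matrix over Z this has rank 12, with invariant factors (1,1,1,1,1,1,1,1,1,1,1,2).

Computing H_k = (kernel of ∂_k) / (image of ∂_{k+1}):

  H_0: rank C_0 − rank ∂_1 = 7 − 6 = 1, and the invariant factors of ∂_1 are all 1, so H_0 = Z.
  H_1: rank ker ∂_1 − rank ∂_2 = (18 − 6) − 12 = 0, and ∂_2 has invariant factor 2 > 1, so H_1 = Z_2.
  H_2: rank ker ∂_2 − rank ∂_3 = (12 − 12) − 0 = 0, and there is no ∂_3, so H_2 = 0.

(K is a triangulation of the real projective plane RP^2.)

H_0 = Z,  H_1 = Z_2,  H_2 = 0.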